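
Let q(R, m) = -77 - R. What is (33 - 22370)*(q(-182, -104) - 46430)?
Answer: 1034761525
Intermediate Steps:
q(R, m) = -77 - R
(33 - 22370)*(q(-182, -104) - 46430) = (33 - 22370)*((-77 - 1*(-182)) - 46430) = -22337*((-77 + 182) - 46430) = -22337*(105 - 46430) = -22337*(-46325) = 1034761525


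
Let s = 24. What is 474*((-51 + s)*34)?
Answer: -435132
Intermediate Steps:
474*((-51 + s)*34) = 474*((-51 + 24)*34) = 474*(-27*34) = 474*(-918) = -435132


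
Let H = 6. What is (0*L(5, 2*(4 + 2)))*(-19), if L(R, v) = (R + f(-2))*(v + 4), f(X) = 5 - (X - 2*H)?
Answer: 0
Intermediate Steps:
f(X) = 17 - X (f(X) = 5 - (X - 2*6) = 5 - (X - 12) = 5 - (-12 + X) = 5 + (12 - X) = 17 - X)
L(R, v) = (4 + v)*(19 + R) (L(R, v) = (R + (17 - 1*(-2)))*(v + 4) = (R + (17 + 2))*(4 + v) = (R + 19)*(4 + v) = (19 + R)*(4 + v) = (4 + v)*(19 + R))
(0*L(5, 2*(4 + 2)))*(-19) = (0*(76 + 4*5 + 19*(2*(4 + 2)) + 5*(2*(4 + 2))))*(-19) = (0*(76 + 20 + 19*(2*6) + 5*(2*6)))*(-19) = (0*(76 + 20 + 19*12 + 5*12))*(-19) = (0*(76 + 20 + 228 + 60))*(-19) = (0*384)*(-19) = 0*(-19) = 0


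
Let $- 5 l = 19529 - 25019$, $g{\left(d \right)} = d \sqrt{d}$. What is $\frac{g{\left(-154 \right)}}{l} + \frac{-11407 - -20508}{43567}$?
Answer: $\frac{479}{2293} - \frac{77 i \sqrt{154}}{549} \approx 0.2089 - 1.7405 i$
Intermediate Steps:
$g{\left(d \right)} = d^{\frac{3}{2}}$
$l = 1098$ ($l = - \frac{19529 - 25019}{5} = \left(- \frac{1}{5}\right) \left(-5490\right) = 1098$)
$\frac{g{\left(-154 \right)}}{l} + \frac{-11407 - -20508}{43567} = \frac{\left(-154\right)^{\frac{3}{2}}}{1098} + \frac{-11407 - -20508}{43567} = - 154 i \sqrt{154} \cdot \frac{1}{1098} + \left(-11407 + 20508\right) \frac{1}{43567} = - \frac{77 i \sqrt{154}}{549} + 9101 \cdot \frac{1}{43567} = - \frac{77 i \sqrt{154}}{549} + \frac{479}{2293} = \frac{479}{2293} - \frac{77 i \sqrt{154}}{549}$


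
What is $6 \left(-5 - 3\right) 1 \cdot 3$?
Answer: $-144$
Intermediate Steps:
$6 \left(-5 - 3\right) 1 \cdot 3 = 6 \left(-8\right) 1 \cdot 3 = \left(-48\right) 1 \cdot 3 = \left(-48\right) 3 = -144$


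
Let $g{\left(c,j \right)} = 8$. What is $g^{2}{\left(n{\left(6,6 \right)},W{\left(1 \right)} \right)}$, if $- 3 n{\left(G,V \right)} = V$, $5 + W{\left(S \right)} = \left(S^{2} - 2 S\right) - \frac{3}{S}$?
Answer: $64$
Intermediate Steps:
$W{\left(S \right)} = -5 + S^{2} - \frac{3}{S} - 2 S$ ($W{\left(S \right)} = -5 - \left(- S^{2} + 2 S + \frac{3}{S}\right) = -5 + S^{2} - \frac{3}{S} - 2 S$)
$n{\left(G,V \right)} = - \frac{V}{3}$
$g^{2}{\left(n{\left(6,6 \right)},W{\left(1 \right)} \right)} = 8^{2} = 64$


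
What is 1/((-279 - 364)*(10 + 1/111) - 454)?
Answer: -111/764767 ≈ -0.00014514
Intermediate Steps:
1/((-279 - 364)*(10 + 1/111) - 454) = 1/(-643*(10 + 1/111) - 454) = 1/(-643*1111/111 - 454) = 1/(-714373/111 - 454) = 1/(-764767/111) = -111/764767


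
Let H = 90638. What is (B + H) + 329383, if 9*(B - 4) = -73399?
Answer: 3706826/9 ≈ 4.1187e+5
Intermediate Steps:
B = -73363/9 (B = 4 + (⅑)*(-73399) = 4 - 73399/9 = -73363/9 ≈ -8151.4)
(B + H) + 329383 = (-73363/9 + 90638) + 329383 = 742379/9 + 329383 = 3706826/9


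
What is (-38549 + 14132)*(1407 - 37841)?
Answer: 889608978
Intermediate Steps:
(-38549 + 14132)*(1407 - 37841) = -24417*(-36434) = 889608978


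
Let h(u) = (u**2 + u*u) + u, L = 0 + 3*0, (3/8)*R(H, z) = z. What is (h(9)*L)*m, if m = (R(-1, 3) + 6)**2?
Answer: 0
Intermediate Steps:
R(H, z) = 8*z/3
L = 0 (L = 0 + 0 = 0)
h(u) = u + 2*u**2 (h(u) = (u**2 + u**2) + u = 2*u**2 + u = u + 2*u**2)
m = 196 (m = ((8/3)*3 + 6)**2 = (8 + 6)**2 = 14**2 = 196)
(h(9)*L)*m = ((9*(1 + 2*9))*0)*196 = ((9*(1 + 18))*0)*196 = ((9*19)*0)*196 = (171*0)*196 = 0*196 = 0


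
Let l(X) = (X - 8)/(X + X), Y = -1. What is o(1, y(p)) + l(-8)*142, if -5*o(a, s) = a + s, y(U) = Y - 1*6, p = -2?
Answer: 716/5 ≈ 143.20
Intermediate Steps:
y(U) = -7 (y(U) = -1 - 1*6 = -1 - 6 = -7)
l(X) = (-8 + X)/(2*X) (l(X) = (-8 + X)/((2*X)) = (-8 + X)*(1/(2*X)) = (-8 + X)/(2*X))
o(a, s) = -a/5 - s/5 (o(a, s) = -(a + s)/5 = -a/5 - s/5)
o(1, y(p)) + l(-8)*142 = (-⅕*1 - ⅕*(-7)) + ((½)*(-8 - 8)/(-8))*142 = (-⅕ + 7/5) + ((½)*(-⅛)*(-16))*142 = 6/5 + 1*142 = 6/5 + 142 = 716/5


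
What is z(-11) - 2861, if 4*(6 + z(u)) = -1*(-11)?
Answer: -11457/4 ≈ -2864.3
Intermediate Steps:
z(u) = -13/4 (z(u) = -6 + (-1*(-11))/4 = -6 + (1/4)*11 = -6 + 11/4 = -13/4)
z(-11) - 2861 = -13/4 - 2861 = -11457/4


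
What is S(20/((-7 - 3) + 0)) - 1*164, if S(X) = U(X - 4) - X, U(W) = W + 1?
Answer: -167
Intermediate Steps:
U(W) = 1 + W
S(X) = -3 (S(X) = (1 + (X - 4)) - X = (1 + (-4 + X)) - X = (-3 + X) - X = -3)
S(20/((-7 - 3) + 0)) - 1*164 = -3 - 1*164 = -3 - 164 = -167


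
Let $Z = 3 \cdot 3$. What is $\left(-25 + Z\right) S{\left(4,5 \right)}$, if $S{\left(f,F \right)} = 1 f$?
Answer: $-64$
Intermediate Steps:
$Z = 9$
$S{\left(f,F \right)} = f$
$\left(-25 + Z\right) S{\left(4,5 \right)} = \left(-25 + 9\right) 4 = \left(-16\right) 4 = -64$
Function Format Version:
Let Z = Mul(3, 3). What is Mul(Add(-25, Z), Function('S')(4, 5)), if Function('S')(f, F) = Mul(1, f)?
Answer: -64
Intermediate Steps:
Z = 9
Function('S')(f, F) = f
Mul(Add(-25, Z), Function('S')(4, 5)) = Mul(Add(-25, 9), 4) = Mul(-16, 4) = -64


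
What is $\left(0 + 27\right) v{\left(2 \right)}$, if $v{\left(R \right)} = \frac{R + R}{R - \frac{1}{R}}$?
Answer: $72$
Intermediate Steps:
$v{\left(R \right)} = \frac{2 R}{R - \frac{1}{R}}$
$\left(0 + 27\right) v{\left(2 \right)} = \left(0 + 27\right) \frac{2 \cdot 2^{2}}{-1 + 2^{2}} = 27 \cdot 2 \cdot 4 \frac{1}{-1 + 4} = 27 \cdot 2 \cdot 4 \cdot \frac{1}{3} = 27 \cdot \frac{8}{3} = 72$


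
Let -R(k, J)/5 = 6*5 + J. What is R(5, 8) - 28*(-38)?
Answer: 874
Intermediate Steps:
R(k, J) = -150 - 5*J (R(k, J) = -5*(6*5 + J) = -5*(30 + J) = -150 - 5*J)
R(5, 8) - 28*(-38) = (-150 - 5*8) - 28*(-38) = (-150 - 40) + 1064 = -190 + 1064 = 874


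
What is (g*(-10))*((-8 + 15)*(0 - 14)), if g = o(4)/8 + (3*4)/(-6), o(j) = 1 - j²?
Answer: -7595/2 ≈ -3797.5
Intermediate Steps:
g = -31/8 (g = (1 - 1*4²)/8 + (3*4)/(-6) = (1 - 1*16)*(⅛) + 12*(-⅙) = (1 - 16)*(⅛) - 2 = -15*⅛ - 2 = -15/8 - 2 = -31/8 ≈ -3.8750)
(g*(-10))*((-8 + 15)*(0 - 14)) = (-31/8*(-10))*((-8 + 15)*(0 - 14)) = 155*(7*(-14))/4 = (155/4)*(-98) = -7595/2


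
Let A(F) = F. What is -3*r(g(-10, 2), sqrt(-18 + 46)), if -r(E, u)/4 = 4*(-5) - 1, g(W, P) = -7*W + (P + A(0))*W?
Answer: -252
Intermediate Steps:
g(W, P) = -7*W + P*W (g(W, P) = -7*W + (P + 0)*W = -7*W + P*W)
r(E, u) = 84 (r(E, u) = -4*(4*(-5) - 1) = -4*(-20 - 1) = -4*(-21) = 84)
-3*r(g(-10, 2), sqrt(-18 + 46)) = -3*84 = -252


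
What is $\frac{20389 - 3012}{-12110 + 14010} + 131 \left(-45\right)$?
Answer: $- \frac{11183123}{1900} \approx -5885.9$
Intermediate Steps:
$\frac{20389 - 3012}{-12110 + 14010} + 131 \left(-45\right) = \frac{17377}{1900} - 5895 = - \frac{11183123}{1900}$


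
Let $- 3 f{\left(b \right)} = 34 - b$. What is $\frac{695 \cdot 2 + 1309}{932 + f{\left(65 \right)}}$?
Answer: $\frac{8097}{2827} \approx 2.8642$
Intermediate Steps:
$f{\left(b \right)} = - \frac{34}{3} + \frac{b}{3}$ ($f{\left(b \right)} = - \frac{34 - b}{3} = - \frac{34}{3} + \frac{b}{3}$)
$\frac{695 \cdot 2 + 1309}{932 + f{\left(65 \right)}} = \frac{695 \cdot 2 + 1309}{932 + \left(- \frac{34}{3} + \frac{1}{3} \cdot 65\right)} = \frac{1390 + 1309}{932 + \left(- \frac{34}{3} + \frac{65}{3}\right)} = \frac{2699}{932 + \frac{31}{3}} = \frac{2699}{\frac{2827}{3}} = 2699 \cdot \frac{3}{2827} = \frac{8097}{2827}$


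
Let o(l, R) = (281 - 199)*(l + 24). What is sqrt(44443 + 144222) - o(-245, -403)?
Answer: 18122 + sqrt(188665) ≈ 18556.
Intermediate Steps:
o(l, R) = 1968 + 82*l (o(l, R) = 82*(24 + l) = 1968 + 82*l)
sqrt(44443 + 144222) - o(-245, -403) = sqrt(44443 + 144222) - (1968 + 82*(-245)) = sqrt(188665) - (1968 - 20090) = sqrt(188665) - 1*(-18122) = sqrt(188665) + 18122 = 18122 + sqrt(188665)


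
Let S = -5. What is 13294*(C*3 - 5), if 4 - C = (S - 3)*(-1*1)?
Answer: -225998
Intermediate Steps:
C = -4 (C = 4 - (-5 - 3)*(-1*1) = 4 - (-8)*(-1) = 4 - 1*8 = 4 - 8 = -4)
13294*(C*3 - 5) = 13294*(-4*3 - 5) = 13294*(-12 - 5) = 13294*(-17) = -225998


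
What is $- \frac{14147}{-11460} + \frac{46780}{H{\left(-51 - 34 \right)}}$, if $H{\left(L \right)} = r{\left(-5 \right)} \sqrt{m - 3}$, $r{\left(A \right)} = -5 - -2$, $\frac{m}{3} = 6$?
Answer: $\frac{14147}{11460} - \frac{9356 \sqrt{15}}{9} \approx -4024.9$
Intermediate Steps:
$m = 18$ ($m = 3 \cdot 6 = 18$)
$r{\left(A \right)} = -3$ ($r{\left(A \right)} = -5 + 2 = -3$)
$H{\left(L \right)} = - 3 \sqrt{15}$ ($H{\left(L \right)} = - 3 \sqrt{18 - 3} = - 3 \sqrt{15}$)
$- \frac{14147}{-11460} + \frac{46780}{H{\left(-51 - 34 \right)}} = - \frac{14147}{-11460} + \frac{46780}{\left(-3\right) \sqrt{15}} = \left(-14147\right) \left(- \frac{1}{11460}\right) + 46780 \left(- \frac{\sqrt{15}}{45}\right) = \frac{14147}{11460} - \frac{9356 \sqrt{15}}{9}$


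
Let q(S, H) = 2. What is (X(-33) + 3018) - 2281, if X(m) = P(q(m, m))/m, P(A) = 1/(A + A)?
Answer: 97283/132 ≈ 736.99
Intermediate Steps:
P(A) = 1/(2*A)
X(m) = 1/(4*m) (X(m) = ((1/2)/2)/m = ((1/2)*(1/2))/m = 1/(4*m))
(X(-33) + 3018) - 2281 = ((1/4)/(-33) + 3018) - 2281 = ((1/4)*(-1/33) + 3018) - 2281 = (-1/132 + 3018) - 2281 = 398375/132 - 2281 = 97283/132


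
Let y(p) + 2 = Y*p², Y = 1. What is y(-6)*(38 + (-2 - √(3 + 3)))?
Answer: 1224 - 34*√6 ≈ 1140.7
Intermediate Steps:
y(p) = -2 + p² (y(p) = -2 + 1*p² = -2 + p²)
y(-6)*(38 + (-2 - √(3 + 3))) = (-2 + (-6)²)*(38 + (-2 - √(3 + 3))) = (-2 + 36)*(38 + (-2 - √6)) = 34*(36 - √6) = 1224 - 34*√6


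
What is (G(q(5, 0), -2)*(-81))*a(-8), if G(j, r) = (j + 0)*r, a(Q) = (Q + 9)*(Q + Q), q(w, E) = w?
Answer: -12960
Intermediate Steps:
a(Q) = 2*Q*(9 + Q) (a(Q) = (9 + Q)*(2*Q) = 2*Q*(9 + Q))
G(j, r) = j*r
(G(q(5, 0), -2)*(-81))*a(-8) = ((5*(-2))*(-81))*(2*(-8)*(9 - 8)) = (-10*(-81))*(2*(-8)*1) = 810*(-16) = -12960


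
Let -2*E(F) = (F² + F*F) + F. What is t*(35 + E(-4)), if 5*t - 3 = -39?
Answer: -756/5 ≈ -151.20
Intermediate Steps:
t = -36/5 (t = ⅗ + (⅕)*(-39) = ⅗ - 39/5 = -36/5 ≈ -7.2000)
E(F) = -F² - F/2 (E(F) = -((F² + F*F) + F)/2 = -((F² + F²) + F)/2 = -(2*F² + F)/2 = -(F + 2*F²)/2 = -F² - F/2)
t*(35 + E(-4)) = -36*(35 - 1*(-4)*(½ - 4))/5 = -36*(35 - 1*(-4)*(-7/2))/5 = -36*(35 - 14)/5 = -36/5*21 = -756/5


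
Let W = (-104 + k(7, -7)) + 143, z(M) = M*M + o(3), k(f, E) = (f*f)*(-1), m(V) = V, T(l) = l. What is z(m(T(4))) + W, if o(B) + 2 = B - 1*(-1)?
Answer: 8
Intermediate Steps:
o(B) = -1 + B (o(B) = -2 + (B - 1*(-1)) = -2 + (B + 1) = -2 + (1 + B) = -1 + B)
k(f, E) = -f² (k(f, E) = f²*(-1) = -f²)
z(M) = 2 + M² (z(M) = M*M + (-1 + 3) = M² + 2 = 2 + M²)
W = -10 (W = (-104 - 1*7²) + 143 = (-104 - 1*49) + 143 = (-104 - 49) + 143 = -153 + 143 = -10)
z(m(T(4))) + W = (2 + 4²) - 10 = (2 + 16) - 10 = 18 - 10 = 8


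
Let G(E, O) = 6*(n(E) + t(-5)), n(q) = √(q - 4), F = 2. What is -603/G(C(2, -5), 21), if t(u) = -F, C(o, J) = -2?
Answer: 201/10 + 201*I*√6/20 ≈ 20.1 + 24.617*I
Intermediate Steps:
t(u) = -2 (t(u) = -1*2 = -2)
n(q) = √(-4 + q)
G(E, O) = -12 + 6*√(-4 + E) (G(E, O) = 6*(√(-4 + E) - 2) = 6*(-2 + √(-4 + E)) = -12 + 6*√(-4 + E))
-603/G(C(2, -5), 21) = -603/(-12 + 6*√(-4 - 2)) = -603/(-12 + 6*√(-6)) = -603/(-12 + 6*(I*√6)) = -603/(-12 + 6*I*√6)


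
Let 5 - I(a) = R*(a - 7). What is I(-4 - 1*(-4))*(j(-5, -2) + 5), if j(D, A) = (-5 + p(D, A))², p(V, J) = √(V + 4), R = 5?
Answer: 1160 - 400*I ≈ 1160.0 - 400.0*I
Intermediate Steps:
I(a) = 40 - 5*a (I(a) = 5 - 5*(a - 7) = 5 - 5*(-7 + a) = 5 - (-35 + 5*a) = 5 + (35 - 5*a) = 40 - 5*a)
p(V, J) = √(4 + V)
j(D, A) = (-5 + √(4 + D))²
I(-4 - 1*(-4))*(j(-5, -2) + 5) = (40 - 5*(-4 - 1*(-4)))*((-5 + √(4 - 5))² + 5) = (40 - 5*(-4 + 4))*((-5 + √(-1))² + 5) = (40 - 5*0)*((-5 + I)² + 5) = (40 + 0)*(5 + (-5 + I)²) = 40*(5 + (-5 + I)²) = 200 + 40*(-5 + I)²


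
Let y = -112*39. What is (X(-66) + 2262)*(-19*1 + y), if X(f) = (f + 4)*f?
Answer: -27874998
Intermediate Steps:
y = -4368
X(f) = f*(4 + f) (X(f) = (4 + f)*f = f*(4 + f))
(X(-66) + 2262)*(-19*1 + y) = (-66*(4 - 66) + 2262)*(-19*1 - 4368) = (-66*(-62) + 2262)*(-19 - 4368) = (4092 + 2262)*(-4387) = 6354*(-4387) = -27874998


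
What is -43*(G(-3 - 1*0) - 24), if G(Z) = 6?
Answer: 774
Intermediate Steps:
-43*(G(-3 - 1*0) - 24) = -43*(6 - 24) = -43*(-18) = 774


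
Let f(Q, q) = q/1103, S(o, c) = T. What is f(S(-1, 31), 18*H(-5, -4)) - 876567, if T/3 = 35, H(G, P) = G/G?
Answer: -966853383/1103 ≈ -8.7657e+5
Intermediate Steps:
H(G, P) = 1
T = 105 (T = 3*35 = 105)
S(o, c) = 105
f(Q, q) = q/1103 (f(Q, q) = q*(1/1103) = q/1103)
f(S(-1, 31), 18*H(-5, -4)) - 876567 = (18*1)/1103 - 876567 = (1/1103)*18 - 876567 = 18/1103 - 876567 = -966853383/1103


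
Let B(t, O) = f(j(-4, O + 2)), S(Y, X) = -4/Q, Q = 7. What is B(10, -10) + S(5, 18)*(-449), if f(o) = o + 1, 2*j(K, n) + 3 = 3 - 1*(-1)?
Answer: 3613/14 ≈ 258.07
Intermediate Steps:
j(K, n) = ½ (j(K, n) = -3/2 + (3 - 1*(-1))/2 = -3/2 + (3 + 1)/2 = -3/2 + (½)*4 = -3/2 + 2 = ½)
S(Y, X) = -4/7
f(o) = 1 + o
B(t, O) = 3/2 (B(t, O) = 1 + ½ = 3/2)
B(10, -10) + S(5, 18)*(-449) = 3/2 - 4/7*(-449) = 3/2 + 1796/7 = 3613/14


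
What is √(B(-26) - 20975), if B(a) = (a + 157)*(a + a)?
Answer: I*√27787 ≈ 166.69*I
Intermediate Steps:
B(a) = 2*a*(157 + a) (B(a) = (157 + a)*(2*a) = 2*a*(157 + a))
√(B(-26) - 20975) = √(2*(-26)*(157 - 26) - 20975) = √(2*(-26)*131 - 20975) = √(-6812 - 20975) = √(-27787) = I*√27787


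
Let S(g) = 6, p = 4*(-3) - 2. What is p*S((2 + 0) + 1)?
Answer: -84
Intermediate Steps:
p = -14 (p = -12 - 2 = -14)
p*S((2 + 0) + 1) = -14*6 = -84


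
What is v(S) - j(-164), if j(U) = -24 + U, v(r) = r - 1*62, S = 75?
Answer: 201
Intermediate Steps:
v(r) = -62 + r (v(r) = r - 62 = -62 + r)
v(S) - j(-164) = (-62 + 75) - (-24 - 164) = 13 - 1*(-188) = 13 + 188 = 201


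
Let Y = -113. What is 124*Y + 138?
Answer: -13874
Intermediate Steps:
124*Y + 138 = 124*(-113) + 138 = -14012 + 138 = -13874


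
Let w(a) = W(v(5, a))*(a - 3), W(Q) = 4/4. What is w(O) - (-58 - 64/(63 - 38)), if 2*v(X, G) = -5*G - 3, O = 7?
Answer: 1614/25 ≈ 64.560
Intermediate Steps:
v(X, G) = -3/2 - 5*G/2 (v(X, G) = (-5*G - 3)/2 = (-3 - 5*G)/2 = -3/2 - 5*G/2)
W(Q) = 1 (W(Q) = 4*(¼) = 1)
w(a) = -3 + a (w(a) = 1*(a - 3) = 1*(-3 + a) = -3 + a)
w(O) - (-58 - 64/(63 - 38)) = (-3 + 7) - (-58 - 64/(63 - 38)) = 4 - (-58 - 64/25) = 4 - 1*(-1514/25) = 4 + 1514/25 = 1614/25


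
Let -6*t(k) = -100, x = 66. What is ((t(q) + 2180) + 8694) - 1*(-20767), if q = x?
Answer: 94973/3 ≈ 31658.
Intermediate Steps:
q = 66
t(k) = 50/3 (t(k) = -⅙*(-100) = 50/3)
((t(q) + 2180) + 8694) - 1*(-20767) = ((50/3 + 2180) + 8694) - 1*(-20767) = (6590/3 + 8694) + 20767 = 32672/3 + 20767 = 94973/3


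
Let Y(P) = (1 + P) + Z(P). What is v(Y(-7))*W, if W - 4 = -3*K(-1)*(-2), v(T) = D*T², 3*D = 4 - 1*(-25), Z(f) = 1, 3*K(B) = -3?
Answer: -1450/3 ≈ -483.33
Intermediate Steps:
K(B) = -1 (K(B) = (⅓)*(-3) = -1)
D = 29/3 (D = (4 - 1*(-25))/3 = (4 + 25)/3 = (⅓)*29 = 29/3 ≈ 9.6667)
Y(P) = 2 + P (Y(P) = (1 + P) + 1 = 2 + P)
v(T) = 29*T²/3
W = -2 (W = 4 - 3*(-1)*(-2) = 4 + 3*(-2) = 4 - 6 = -2)
v(Y(-7))*W = (29*(2 - 7)²/3)*(-2) = ((29/3)*(-5)²)*(-2) = ((29/3)*25)*(-2) = (725/3)*(-2) = -1450/3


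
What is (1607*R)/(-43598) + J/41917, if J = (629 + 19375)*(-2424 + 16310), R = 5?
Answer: 12110121364217/1827497366 ≈ 6626.6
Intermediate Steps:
J = 277775544 (J = 20004*13886 = 277775544)
(1607*R)/(-43598) + J/41917 = (1607*5)/(-43598) + 277775544/41917 = 8035*(-1/43598) + 277775544*(1/41917) = -8035/43598 + 277775544/41917 = 12110121364217/1827497366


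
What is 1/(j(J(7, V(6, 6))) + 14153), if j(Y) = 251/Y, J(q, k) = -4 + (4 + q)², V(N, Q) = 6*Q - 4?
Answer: 117/1656152 ≈ 7.0646e-5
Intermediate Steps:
V(N, Q) = -4 + 6*Q
1/(j(J(7, V(6, 6))) + 14153) = 1/(251/(-4 + (4 + 7)²) + 14153) = 1/(251/(-4 + 11²) + 14153) = 1/(251/(-4 + 121) + 14153) = 1/(251/117 + 14153) = 1/(1656152/117) = 117/1656152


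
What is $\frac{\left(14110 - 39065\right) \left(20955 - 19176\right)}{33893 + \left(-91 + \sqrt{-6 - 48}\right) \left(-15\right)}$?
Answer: $- \frac{782638485405}{621569357} - \frac{1997772525 i \sqrt{6}}{1243138714} \approx -1259.1 - 3.9364 i$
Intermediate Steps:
$\frac{\left(14110 - 39065\right) \left(20955 - 19176\right)}{33893 + \left(-91 + \sqrt{-6 - 48}\right) \left(-15\right)} = \frac{\left(-24955\right) 1779}{33893 + \left(-91 + \sqrt{-54}\right) \left(-15\right)} = - \frac{44394945}{33893 + \left(-91 + 3 i \sqrt{6}\right) \left(-15\right)} = - \frac{44394945}{33893 + \left(1365 - 45 i \sqrt{6}\right)} = - \frac{44394945}{35258 - 45 i \sqrt{6}}$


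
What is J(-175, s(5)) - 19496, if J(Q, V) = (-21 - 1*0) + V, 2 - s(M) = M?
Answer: -19520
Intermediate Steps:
s(M) = 2 - M
J(Q, V) = -21 + V (J(Q, V) = (-21 + 0) + V = -21 + V)
J(-175, s(5)) - 19496 = (-21 + (2 - 1*5)) - 19496 = (-21 + (2 - 5)) - 19496 = (-21 - 3) - 19496 = -24 - 19496 = -19520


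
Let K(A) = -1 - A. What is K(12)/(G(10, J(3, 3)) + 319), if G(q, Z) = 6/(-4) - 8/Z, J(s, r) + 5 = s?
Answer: -26/643 ≈ -0.040435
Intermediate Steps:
J(s, r) = -5 + s
G(q, Z) = -3/2 - 8/Z (G(q, Z) = 6*(-¼) - 8/Z = -3/2 - 8/Z)
K(12)/(G(10, J(3, 3)) + 319) = (-1 - 1*12)/((-3/2 - 8/(-5 + 3)) + 319) = (-1 - 12)/((-3/2 - 8/(-2)) + 319) = -13/((-3/2 - 8*(-½)) + 319) = -13/((-3/2 + 4) + 319) = -13/(5/2 + 319) = -13/(643/2) = (2/643)*(-13) = -26/643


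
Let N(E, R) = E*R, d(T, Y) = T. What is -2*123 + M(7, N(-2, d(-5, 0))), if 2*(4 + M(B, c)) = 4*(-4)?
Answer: -258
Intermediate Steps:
M(B, c) = -12 (M(B, c) = -4 + (4*(-4))/2 = -4 + (½)*(-16) = -4 - 8 = -12)
-2*123 + M(7, N(-2, d(-5, 0))) = -2*123 - 12 = -246 - 12 = -258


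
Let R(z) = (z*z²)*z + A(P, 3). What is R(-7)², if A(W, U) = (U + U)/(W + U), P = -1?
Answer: 5779216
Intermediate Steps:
A(W, U) = 2*U/(U + W) (A(W, U) = (2*U)/(U + W) = 2*U/(U + W))
R(z) = 3 + z⁴ (R(z) = (z*z²)*z + 2*3/(3 - 1) = z³*z + 2*3/2 = z⁴ + 2*3*(½) = z⁴ + 3 = 3 + z⁴)
R(-7)² = (3 + (-7)⁴)² = (3 + 2401)² = 2404² = 5779216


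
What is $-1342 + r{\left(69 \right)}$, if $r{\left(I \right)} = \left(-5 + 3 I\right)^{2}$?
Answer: $39462$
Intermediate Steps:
$-1342 + r{\left(69 \right)} = -1342 + \left(-5 + 3 \cdot 69\right)^{2} = -1342 + \left(-5 + 207\right)^{2} = -1342 + 202^{2} = -1342 + 40804 = 39462$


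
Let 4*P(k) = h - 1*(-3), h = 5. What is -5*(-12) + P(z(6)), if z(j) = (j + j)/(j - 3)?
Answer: 62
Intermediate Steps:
z(j) = 2*j/(-3 + j) (z(j) = (2*j)/(-3 + j) = 2*j/(-3 + j))
P(k) = 2 (P(k) = (5 - 1*(-3))/4 = (5 + 3)/4 = (¼)*8 = 2)
-5*(-12) + P(z(6)) = -5*(-12) + 2 = 60 + 2 = 62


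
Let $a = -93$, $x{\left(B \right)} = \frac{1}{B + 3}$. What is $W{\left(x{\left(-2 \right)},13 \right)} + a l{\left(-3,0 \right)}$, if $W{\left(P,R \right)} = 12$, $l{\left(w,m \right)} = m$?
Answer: $12$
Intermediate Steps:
$x{\left(B \right)} = \frac{1}{3 + B}$
$W{\left(x{\left(-2 \right)},13 \right)} + a l{\left(-3,0 \right)} = 12 - 0 = 12 + 0 = 12$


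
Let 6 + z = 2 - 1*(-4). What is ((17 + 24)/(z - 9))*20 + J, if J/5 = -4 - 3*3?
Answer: -1405/9 ≈ -156.11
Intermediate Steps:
z = 0 (z = -6 + (2 - 1*(-4)) = -6 + (2 + 4) = -6 + 6 = 0)
J = -65 (J = 5*(-4 - 3*3) = 5*(-4 - 9) = 5*(-13) = -65)
((17 + 24)/(z - 9))*20 + J = ((17 + 24)/(0 - 9))*20 - 65 = (41/(-9))*20 - 65 = (41*(-⅑))*20 - 65 = -41/9*20 - 65 = -820/9 - 65 = -1405/9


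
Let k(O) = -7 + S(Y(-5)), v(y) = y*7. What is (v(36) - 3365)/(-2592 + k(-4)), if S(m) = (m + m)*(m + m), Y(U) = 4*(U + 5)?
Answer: 3113/2599 ≈ 1.1978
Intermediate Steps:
Y(U) = 20 + 4*U (Y(U) = 4*(5 + U) = 20 + 4*U)
S(m) = 4*m² (S(m) = (2*m)*(2*m) = 4*m²)
v(y) = 7*y
k(O) = -7 (k(O) = -7 + 4*(20 + 4*(-5))² = -7 + 4*(20 - 20)² = -7 + 4*0² = -7 + 4*0 = -7 + 0 = -7)
(v(36) - 3365)/(-2592 + k(-4)) = (7*36 - 3365)/(-2592 - 7) = (252 - 3365)/(-2599) = -3113*(-1/2599) = 3113/2599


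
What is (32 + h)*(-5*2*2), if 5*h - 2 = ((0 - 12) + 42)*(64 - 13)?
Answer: -6768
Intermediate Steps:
h = 1532/5 (h = 2/5 + (((0 - 12) + 42)*(64 - 13))/5 = 2/5 + ((-12 + 42)*51)/5 = 2/5 + (30*51)/5 = 2/5 + (1/5)*1530 = 2/5 + 306 = 1532/5 ≈ 306.40)
(32 + h)*(-5*2*2) = (32 + 1532/5)*(-5*2*2) = 1692*(-10*2)/5 = (1692/5)*(-20) = -6768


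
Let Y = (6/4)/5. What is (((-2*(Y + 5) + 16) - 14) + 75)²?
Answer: 110224/25 ≈ 4409.0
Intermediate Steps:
Y = 3/10 (Y = (6*(¼))*(⅕) = (3/2)*(⅕) = 3/10 ≈ 0.30000)
(((-2*(Y + 5) + 16) - 14) + 75)² = (((-2*(3/10 + 5) + 16) - 14) + 75)² = (((-2*53/10 + 16) - 14) + 75)² = (((-53/5 + 16) - 14) + 75)² = ((27/5 - 14) + 75)² = (-43/5 + 75)² = (332/5)² = 110224/25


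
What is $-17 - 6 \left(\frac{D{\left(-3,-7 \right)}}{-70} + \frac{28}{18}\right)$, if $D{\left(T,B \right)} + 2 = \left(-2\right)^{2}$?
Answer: $- \frac{2747}{105} \approx -26.162$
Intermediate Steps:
$D{\left(T,B \right)} = 2$ ($D{\left(T,B \right)} = -2 + \left(-2\right)^{2} = -2 + 4 = 2$)
$-17 - 6 \left(\frac{D{\left(-3,-7 \right)}}{-70} + \frac{28}{18}\right) = -17 - 6 \left(\frac{2}{-70} + \frac{28}{18}\right) = -17 - 6 \left(2 \left(- \frac{1}{70}\right) + 28 \cdot \frac{1}{18}\right) = -17 - 6 \left(- \frac{1}{35} + \frac{14}{9}\right) = -17 - \frac{962}{105} = - \frac{2747}{105}$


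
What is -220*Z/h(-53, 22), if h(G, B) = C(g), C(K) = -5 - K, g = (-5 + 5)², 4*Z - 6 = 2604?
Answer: 28710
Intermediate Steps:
Z = 1305/2 (Z = 3/2 + (¼)*2604 = 3/2 + 651 = 1305/2 ≈ 652.50)
g = 0 (g = 0² = 0)
h(G, B) = -5 (h(G, B) = -5 - 1*0 = -5 + 0 = -5)
-220*Z/h(-53, 22) = -143550/(-5) = -143550*(-1)/5 = -220*(-261/2) = 28710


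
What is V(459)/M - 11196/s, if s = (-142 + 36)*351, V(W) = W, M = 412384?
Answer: 257451601/852397728 ≈ 0.30203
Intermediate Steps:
s = -37206 (s = -106*351 = -37206)
V(459)/M - 11196/s = 459/412384 - 11196/(-37206) = 459*(1/412384) - 11196*(-1/37206) = 459/412384 + 622/2067 = 257451601/852397728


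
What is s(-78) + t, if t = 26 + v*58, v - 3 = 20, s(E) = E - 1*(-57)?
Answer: 1339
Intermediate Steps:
s(E) = 57 + E (s(E) = E + 57 = 57 + E)
v = 23 (v = 3 + 20 = 23)
t = 1360 (t = 26 + 23*58 = 26 + 1334 = 1360)
s(-78) + t = (57 - 78) + 1360 = -21 + 1360 = 1339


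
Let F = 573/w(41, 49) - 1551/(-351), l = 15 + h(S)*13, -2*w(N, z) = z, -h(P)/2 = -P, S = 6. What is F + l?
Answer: 871594/5733 ≈ 152.03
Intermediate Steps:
h(P) = 2*P (h(P) = -(-2)*P = 2*P)
w(N, z) = -z/2
l = 171 (l = 15 + (2*6)*13 = 15 + 12*13 = 15 + 156 = 171)
F = -108749/5733 (F = 573/((-½*49)) - 1551/(-351) = 573/(-49/2) - 1551*(-1/351) = 573*(-2/49) + 517/117 = -1146/49 + 517/117 = -108749/5733 ≈ -18.969)
F + l = -108749/5733 + 171 = 871594/5733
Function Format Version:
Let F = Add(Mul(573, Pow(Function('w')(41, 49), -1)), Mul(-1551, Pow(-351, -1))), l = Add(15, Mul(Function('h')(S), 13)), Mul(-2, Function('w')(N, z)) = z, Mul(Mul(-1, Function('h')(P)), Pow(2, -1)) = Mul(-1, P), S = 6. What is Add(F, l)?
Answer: Rational(871594, 5733) ≈ 152.03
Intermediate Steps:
Function('h')(P) = Mul(2, P) (Function('h')(P) = Mul(-2, Mul(-1, P)) = Mul(2, P))
Function('w')(N, z) = Mul(Rational(-1, 2), z)
l = 171 (l = Add(15, Mul(Mul(2, 6), 13)) = Add(15, Mul(12, 13)) = Add(15, 156) = 171)
F = Rational(-108749, 5733) (F = Add(Mul(573, Pow(Mul(Rational(-1, 2), 49), -1)), Mul(-1551, Pow(-351, -1))) = Add(Mul(573, Pow(Rational(-49, 2), -1)), Mul(-1551, Rational(-1, 351))) = Add(Mul(573, Rational(-2, 49)), Rational(517, 117)) = Add(Rational(-1146, 49), Rational(517, 117)) = Rational(-108749, 5733) ≈ -18.969)
Add(F, l) = Add(Rational(-108749, 5733), 171) = Rational(871594, 5733)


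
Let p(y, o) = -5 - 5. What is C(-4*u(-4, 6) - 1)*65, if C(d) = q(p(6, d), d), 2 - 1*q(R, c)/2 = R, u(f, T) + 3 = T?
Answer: 1560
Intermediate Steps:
p(y, o) = -10
u(f, T) = -3 + T
q(R, c) = 4 - 2*R
C(d) = 24 (C(d) = 4 - 2*(-10) = 4 + 20 = 24)
C(-4*u(-4, 6) - 1)*65 = 24*65 = 1560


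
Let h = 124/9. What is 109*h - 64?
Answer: 12940/9 ≈ 1437.8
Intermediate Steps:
h = 124/9 (h = 124*(⅑) = 124/9 ≈ 13.778)
109*h - 64 = 109*(124/9) - 64 = 13516/9 - 64 = 12940/9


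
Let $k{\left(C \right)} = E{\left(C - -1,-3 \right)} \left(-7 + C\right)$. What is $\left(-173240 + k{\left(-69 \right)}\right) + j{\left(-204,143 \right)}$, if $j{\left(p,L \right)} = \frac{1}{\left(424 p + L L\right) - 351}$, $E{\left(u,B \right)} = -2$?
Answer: $- \frac{11492697025}{66398} \approx -1.7309 \cdot 10^{5}$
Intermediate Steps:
$k{\left(C \right)} = 14 - 2 C$ ($k{\left(C \right)} = - 2 \left(-7 + C\right) = 14 - 2 C$)
$j{\left(p,L \right)} = \frac{1}{-351 + L^{2} + 424 p}$ ($j{\left(p,L \right)} = \frac{1}{\left(424 p + L^{2}\right) - 351} = \frac{1}{\left(L^{2} + 424 p\right) - 351} = \frac{1}{-351 + L^{2} + 424 p}$)
$\left(-173240 + k{\left(-69 \right)}\right) + j{\left(-204,143 \right)} = \left(-173240 + \left(14 - -138\right)\right) + \frac{1}{-351 + 143^{2} + 424 \left(-204\right)} = \left(-173240 + \left(14 + 138\right)\right) + \frac{1}{-351 + 20449 - 86496} = \left(-173240 + 152\right) + \frac{1}{-66398} = -173088 - \frac{1}{66398} = - \frac{11492697025}{66398}$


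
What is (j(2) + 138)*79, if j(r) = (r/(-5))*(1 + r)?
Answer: 54036/5 ≈ 10807.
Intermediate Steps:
j(r) = -r*(1 + r)/5 (j(r) = (r*(-1/5))*(1 + r) = (-r/5)*(1 + r) = -r*(1 + r)/5)
(j(2) + 138)*79 = (-1/5*2*(1 + 2) + 138)*79 = (-1/5*2*3 + 138)*79 = (-6/5 + 138)*79 = (684/5)*79 = 54036/5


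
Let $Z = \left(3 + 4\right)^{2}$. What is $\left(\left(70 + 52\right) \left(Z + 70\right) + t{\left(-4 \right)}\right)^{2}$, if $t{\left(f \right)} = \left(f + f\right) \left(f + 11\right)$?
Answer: $209149444$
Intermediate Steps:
$t{\left(f \right)} = 2 f \left(11 + f\right)$
$Z = 49$ ($Z = 7^{2} = 49$)
$\left(\left(70 + 52\right) \left(Z + 70\right) + t{\left(-4 \right)}\right)^{2} = \left(\left(70 + 52\right) \left(49 + 70\right) + 2 \left(-4\right) \left(11 - 4\right)\right)^{2} = \left(122 \cdot 119 + 2 \left(-4\right) 7\right)^{2} = \left(14518 - 56\right)^{2} = 14462^{2} = 209149444$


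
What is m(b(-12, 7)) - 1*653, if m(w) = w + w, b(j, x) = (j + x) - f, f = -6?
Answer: -651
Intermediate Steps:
b(j, x) = 6 + j + x (b(j, x) = (j + x) - 1*(-6) = (j + x) + 6 = 6 + j + x)
m(w) = 2*w
m(b(-12, 7)) - 1*653 = 2*(6 - 12 + 7) - 1*653 = 2*1 - 653 = 2 - 653 = -651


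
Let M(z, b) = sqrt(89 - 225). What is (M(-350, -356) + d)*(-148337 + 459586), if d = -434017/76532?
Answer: -134148319/76 + 622498*I*sqrt(34) ≈ -1.7651e+6 + 3.6298e+6*I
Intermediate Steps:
M(z, b) = 2*I*sqrt(34) (M(z, b) = sqrt(-136) = 2*I*sqrt(34))
d = -431/76 (d = -434017*1/76532 = -431/76 ≈ -5.6711)
(M(-350, -356) + d)*(-148337 + 459586) = (2*I*sqrt(34) - 431/76)*(-148337 + 459586) = (-431/76 + 2*I*sqrt(34))*311249 = -134148319/76 + 622498*I*sqrt(34)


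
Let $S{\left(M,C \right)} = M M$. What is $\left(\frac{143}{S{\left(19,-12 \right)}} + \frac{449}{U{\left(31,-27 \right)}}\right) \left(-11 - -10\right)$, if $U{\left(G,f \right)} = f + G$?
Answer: $- \frac{162661}{1444} \approx -112.65$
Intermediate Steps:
$U{\left(G,f \right)} = G + f$
$S{\left(M,C \right)} = M^{2}$
$\left(\frac{143}{S{\left(19,-12 \right)}} + \frac{449}{U{\left(31,-27 \right)}}\right) \left(-11 - -10\right) = \left(\frac{143}{19^{2}} + \frac{449}{31 - 27}\right) \left(-11 - -10\right) = \left(\frac{143}{361} + \frac{449}{4}\right) \left(-11 + 10\right) = \left(143 \cdot \frac{1}{361} + 449 \cdot \frac{1}{4}\right) \left(-1\right) = \left(\frac{143}{361} + \frac{449}{4}\right) \left(-1\right) = \frac{162661}{1444} \left(-1\right) = - \frac{162661}{1444}$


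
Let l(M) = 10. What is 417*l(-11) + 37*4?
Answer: 4318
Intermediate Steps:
417*l(-11) + 37*4 = 417*10 + 37*4 = 4170 + 148 = 4318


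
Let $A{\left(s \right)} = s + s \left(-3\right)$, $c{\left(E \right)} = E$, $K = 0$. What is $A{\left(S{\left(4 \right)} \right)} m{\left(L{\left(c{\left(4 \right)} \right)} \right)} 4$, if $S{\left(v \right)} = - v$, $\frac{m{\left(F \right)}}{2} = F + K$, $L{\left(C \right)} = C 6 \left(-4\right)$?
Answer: $-6144$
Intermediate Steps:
$L{\left(C \right)} = - 24 C$ ($L{\left(C \right)} = 6 C \left(-4\right) = - 24 C$)
$m{\left(F \right)} = 2 F$ ($m{\left(F \right)} = 2 \left(F + 0\right) = 2 F$)
$A{\left(s \right)} = - 2 s$ ($A{\left(s \right)} = s - 3 s = - 2 s$)
$A{\left(S{\left(4 \right)} \right)} m{\left(L{\left(c{\left(4 \right)} \right)} \right)} 4 = - 2 \left(\left(-1\right) 4\right) 2 \left(\left(-24\right) 4\right) 4 = \left(-2\right) \left(-4\right) 2 \left(-96\right) 4 = 8 \left(-192\right) 4 = \left(-1536\right) 4 = -6144$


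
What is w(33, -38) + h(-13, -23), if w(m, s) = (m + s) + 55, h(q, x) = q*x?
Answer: 349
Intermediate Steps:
w(m, s) = 55 + m + s
w(33, -38) + h(-13, -23) = (55 + 33 - 38) - 13*(-23) = 50 + 299 = 349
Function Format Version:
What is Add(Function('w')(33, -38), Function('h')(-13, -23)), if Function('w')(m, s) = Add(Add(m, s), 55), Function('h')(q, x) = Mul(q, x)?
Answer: 349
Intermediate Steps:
Function('w')(m, s) = Add(55, m, s)
Add(Function('w')(33, -38), Function('h')(-13, -23)) = Add(Add(55, 33, -38), Mul(-13, -23)) = Add(50, 299) = 349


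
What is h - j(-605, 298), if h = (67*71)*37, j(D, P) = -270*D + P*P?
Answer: -76145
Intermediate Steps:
j(D, P) = P**2 - 270*D (j(D, P) = -270*D + P**2 = P**2 - 270*D)
h = 176009 (h = 4757*37 = 176009)
h - j(-605, 298) = 176009 - (298**2 - 270*(-605)) = 176009 - (88804 + 163350) = 176009 - 1*252154 = 176009 - 252154 = -76145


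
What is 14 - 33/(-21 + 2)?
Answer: 299/19 ≈ 15.737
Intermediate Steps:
14 - 33/(-21 + 2) = 14 - 33/(-19) = 14 - 33*(-1/19) = 14 + 33/19 = 299/19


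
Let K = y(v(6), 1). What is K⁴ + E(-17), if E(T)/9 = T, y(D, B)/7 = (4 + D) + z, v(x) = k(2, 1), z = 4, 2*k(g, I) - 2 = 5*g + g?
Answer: 121550472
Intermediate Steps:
k(g, I) = 1 + 3*g (k(g, I) = 1 + (5*g + g)/2 = 1 + (6*g)/2 = 1 + 3*g)
v(x) = 7 (v(x) = 1 + 3*2 = 1 + 6 = 7)
y(D, B) = 56 + 7*D (y(D, B) = 7*((4 + D) + 4) = 7*(8 + D) = 56 + 7*D)
E(T) = 9*T
K = 105 (K = 56 + 7*7 = 56 + 49 = 105)
K⁴ + E(-17) = 105⁴ + 9*(-17) = 121550625 - 153 = 121550472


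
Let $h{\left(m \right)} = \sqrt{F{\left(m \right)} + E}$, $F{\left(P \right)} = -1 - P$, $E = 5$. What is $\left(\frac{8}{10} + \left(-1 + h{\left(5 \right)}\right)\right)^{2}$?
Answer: $\frac{\left(-1 + 5 i\right)^{2}}{25} \approx -0.96 - 0.4 i$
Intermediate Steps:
$h{\left(m \right)} = \sqrt{4 - m}$ ($h{\left(m \right)} = \sqrt{\left(-1 - m\right) + 5} = \sqrt{4 - m}$)
$\left(\frac{8}{10} + \left(-1 + h{\left(5 \right)}\right)\right)^{2} = \left(\frac{8}{10} - \left(1 - \sqrt{4 - 5}\right)\right)^{2} = \left(8 \cdot \frac{1}{10} - \left(1 - \sqrt{4 - 5}\right)\right)^{2} = \left(\frac{4}{5} - \left(1 - \sqrt{-1}\right)\right)^{2} = \left(\frac{4}{5} - \left(1 - i\right)\right)^{2} = \left(- \frac{1}{5} + i\right)^{2}$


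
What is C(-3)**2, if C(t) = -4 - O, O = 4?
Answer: 64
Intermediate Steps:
C(t) = -8 (C(t) = -4 - 1*4 = -4 - 4 = -8)
C(-3)**2 = (-8)**2 = 64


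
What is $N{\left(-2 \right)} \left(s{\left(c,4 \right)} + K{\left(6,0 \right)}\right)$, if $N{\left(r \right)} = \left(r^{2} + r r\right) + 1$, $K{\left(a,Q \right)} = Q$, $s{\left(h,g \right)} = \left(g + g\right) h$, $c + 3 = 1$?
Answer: $-144$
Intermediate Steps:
$c = -2$ ($c = -3 + 1 = -2$)
$s{\left(h,g \right)} = 2 g h$
$N{\left(r \right)} = 1 + 2 r^{2}$ ($N{\left(r \right)} = \left(r^{2} + r^{2}\right) + 1 = 2 r^{2} + 1 = 1 + 2 r^{2}$)
$N{\left(-2 \right)} \left(s{\left(c,4 \right)} + K{\left(6,0 \right)}\right) = \left(1 + 2 \left(-2\right)^{2}\right) \left(2 \cdot 4 \left(-2\right) + 0\right) = \left(1 + 2 \cdot 4\right) \left(-16 + 0\right) = \left(1 + 8\right) \left(-16\right) = 9 \left(-16\right) = -144$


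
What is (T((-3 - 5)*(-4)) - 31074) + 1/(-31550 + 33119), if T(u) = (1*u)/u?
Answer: -48753536/1569 ≈ -31073.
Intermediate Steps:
T(u) = 1 (T(u) = u/u = 1)
(T((-3 - 5)*(-4)) - 31074) + 1/(-31550 + 33119) = (1 - 31074) + 1/(-31550 + 33119) = -31073 + 1/1569 = -48753536/1569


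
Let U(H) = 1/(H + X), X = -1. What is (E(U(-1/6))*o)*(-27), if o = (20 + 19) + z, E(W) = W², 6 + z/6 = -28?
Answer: 160380/49 ≈ 3273.1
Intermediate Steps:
z = -204 (z = -36 + 6*(-28) = -36 - 168 = -204)
U(H) = 1/(-1 + H) (U(H) = 1/(H - 1) = 1/(-1 + H))
o = -165 (o = (20 + 19) - 204 = 39 - 204 = -165)
(E(U(-1/6))*o)*(-27) = ((1/(-1 - 1/6))²*(-165))*(-27) = ((1/(-1 - 1*⅙))²*(-165))*(-27) = ((1/(-1 - ⅙))²*(-165))*(-27) = ((1/(-7/6))²*(-165))*(-27) = ((-6/7)²*(-165))*(-27) = ((36/49)*(-165))*(-27) = -5940/49*(-27) = 160380/49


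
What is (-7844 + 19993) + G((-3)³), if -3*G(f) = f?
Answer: 12158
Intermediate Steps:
G(f) = -f/3
(-7844 + 19993) + G((-3)³) = (-7844 + 19993) - ⅓*(-3)³ = 12149 - ⅓*(-27) = 12149 + 9 = 12158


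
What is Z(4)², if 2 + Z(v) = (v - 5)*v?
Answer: 36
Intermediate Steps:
Z(v) = -2 + v*(-5 + v) (Z(v) = -2 + (v - 5)*v = -2 + (-5 + v)*v = -2 + v*(-5 + v))
Z(4)² = (-2 + 4² - 5*4)² = (-2 + 16 - 20)² = (-6)² = 36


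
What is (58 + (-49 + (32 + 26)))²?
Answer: 4489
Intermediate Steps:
(58 + (-49 + (32 + 26)))² = (58 + (-49 + 58))² = (58 + 9)² = 67² = 4489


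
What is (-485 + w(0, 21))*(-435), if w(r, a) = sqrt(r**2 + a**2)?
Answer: 201840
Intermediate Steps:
w(r, a) = sqrt(a**2 + r**2)
(-485 + w(0, 21))*(-435) = (-485 + sqrt(21**2 + 0**2))*(-435) = (-485 + sqrt(441 + 0))*(-435) = (-485 + sqrt(441))*(-435) = (-485 + 21)*(-435) = -464*(-435) = 201840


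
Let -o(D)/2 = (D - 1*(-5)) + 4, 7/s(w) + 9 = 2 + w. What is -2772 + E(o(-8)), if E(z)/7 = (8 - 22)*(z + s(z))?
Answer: -22498/9 ≈ -2499.8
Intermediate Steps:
s(w) = 7/(-7 + w) (s(w) = 7/(-9 + (2 + w)) = 7/(-7 + w))
o(D) = -18 - 2*D (o(D) = -2*((D - 1*(-5)) + 4) = -2*((D + 5) + 4) = -2*((5 + D) + 4) = -2*(9 + D) = -18 - 2*D)
E(z) = -686/(-7 + z) - 98*z (E(z) = 7*((8 - 22)*(z + 7/(-7 + z))) = 7*(-14*(z + 7/(-7 + z))) = 7*(-98/(-7 + z) - 14*z) = -686/(-7 + z) - 98*z)
-2772 + E(o(-8)) = -2772 + 98*(-7 - (-18 - 2*(-8))*(-7 + (-18 - 2*(-8))))/(-7 + (-18 - 2*(-8))) = -2772 + 98*(-7 - (-18 + 16)*(-7 + (-18 + 16)))/(-7 + (-18 + 16)) = -2772 + 98*(-7 - 1*(-2)*(-7 - 2))/(-7 - 2) = -2772 + 98*(-7 - 1*(-2)*(-9))/(-9) = -2772 + 98*(-1/9)*(-7 - 18) = -2772 + 98*(-1/9)*(-25) = -2772 + 2450/9 = -22498/9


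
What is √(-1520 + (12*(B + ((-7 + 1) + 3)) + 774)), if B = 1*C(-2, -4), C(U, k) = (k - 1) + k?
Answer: I*√890 ≈ 29.833*I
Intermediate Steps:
C(U, k) = -1 + 2*k (C(U, k) = (-1 + k) + k = -1 + 2*k)
B = -9 (B = 1*(-1 + 2*(-4)) = 1*(-1 - 8) = 1*(-9) = -9)
√(-1520 + (12*(B + ((-7 + 1) + 3)) + 774)) = √(-1520 + (12*(-9 + ((-7 + 1) + 3)) + 774)) = √(-1520 + (12*(-9 + (-6 + 3)) + 774)) = √(-1520 + (12*(-9 - 3) + 774)) = √(-1520 + (12*(-12) + 774)) = √(-1520 + (-144 + 774)) = √(-1520 + 630) = √(-890) = I*√890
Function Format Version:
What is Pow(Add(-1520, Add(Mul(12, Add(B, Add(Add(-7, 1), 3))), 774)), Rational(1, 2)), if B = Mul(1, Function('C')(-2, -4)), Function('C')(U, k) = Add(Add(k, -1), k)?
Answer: Mul(I, Pow(890, Rational(1, 2))) ≈ Mul(29.833, I)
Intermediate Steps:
Function('C')(U, k) = Add(-1, Mul(2, k)) (Function('C')(U, k) = Add(Add(-1, k), k) = Add(-1, Mul(2, k)))
B = -9 (B = Mul(1, Add(-1, Mul(2, -4))) = Mul(1, Add(-1, -8)) = Mul(1, -9) = -9)
Pow(Add(-1520, Add(Mul(12, Add(B, Add(Add(-7, 1), 3))), 774)), Rational(1, 2)) = Pow(Add(-1520, Add(Mul(12, Add(-9, Add(Add(-7, 1), 3))), 774)), Rational(1, 2)) = Pow(Add(-1520, Add(Mul(12, Add(-9, Add(-6, 3))), 774)), Rational(1, 2)) = Pow(Add(-1520, Add(Mul(12, Add(-9, -3)), 774)), Rational(1, 2)) = Pow(Add(-1520, Add(Mul(12, -12), 774)), Rational(1, 2)) = Pow(Add(-1520, Add(-144, 774)), Rational(1, 2)) = Pow(Add(-1520, 630), Rational(1, 2)) = Pow(-890, Rational(1, 2)) = Mul(I, Pow(890, Rational(1, 2)))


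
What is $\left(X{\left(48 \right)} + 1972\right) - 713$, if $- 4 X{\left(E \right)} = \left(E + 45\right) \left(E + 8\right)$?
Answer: $-43$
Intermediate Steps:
$X{\left(E \right)} = - \frac{\left(8 + E\right) \left(45 + E\right)}{4}$ ($X{\left(E \right)} = - \frac{\left(E + 45\right) \left(E + 8\right)}{4} = - \frac{\left(45 + E\right) \left(8 + E\right)}{4} = - \frac{\left(8 + E\right) \left(45 + E\right)}{4}$)
$\left(X{\left(48 \right)} + 1972\right) - 713 = \left(\left(-90 - 636 - \frac{48^{2}}{4}\right) + 1972\right) - 713 = \left(\left(-90 - 636 - 576\right) + 1972\right) - 713 = \left(-1302 + 1972\right) - 713 = 670 - 713 = -43$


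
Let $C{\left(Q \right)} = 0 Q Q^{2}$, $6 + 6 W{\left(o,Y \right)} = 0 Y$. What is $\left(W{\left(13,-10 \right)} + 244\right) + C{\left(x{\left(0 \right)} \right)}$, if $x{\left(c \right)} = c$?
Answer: $243$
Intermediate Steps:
$W{\left(o,Y \right)} = -1$ ($W{\left(o,Y \right)} = -1 + \frac{0 Y}{6} = -1 + \frac{1}{6} \cdot 0 = -1 + 0 = -1$)
$C{\left(Q \right)} = 0$ ($C{\left(Q \right)} = 0 Q^{2} = 0$)
$\left(W{\left(13,-10 \right)} + 244\right) + C{\left(x{\left(0 \right)} \right)} = \left(-1 + 244\right) + 0 = 243 + 0 = 243$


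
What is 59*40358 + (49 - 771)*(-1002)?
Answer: 3104566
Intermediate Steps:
59*40358 + (49 - 771)*(-1002) = 2381122 - 722*(-1002) = 2381122 + 723444 = 3104566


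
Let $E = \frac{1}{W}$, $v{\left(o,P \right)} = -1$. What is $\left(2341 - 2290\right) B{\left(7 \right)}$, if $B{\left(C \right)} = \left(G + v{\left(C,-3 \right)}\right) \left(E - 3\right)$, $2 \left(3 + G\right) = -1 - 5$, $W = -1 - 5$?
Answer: $\frac{2261}{2} \approx 1130.5$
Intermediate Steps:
$W = -6$ ($W = -1 - 5 = -6$)
$G = -6$ ($G = -3 + \frac{-1 - 5}{2} = -3 + \frac{1}{2} \left(-6\right) = -3 - 3 = -6$)
$E = - \frac{1}{6}$ ($E = \frac{1}{-6} = - \frac{1}{6} \approx -0.16667$)
$B{\left(C \right)} = \frac{133}{6}$ ($B{\left(C \right)} = \left(-6 - 1\right) \left(- \frac{1}{6} - 3\right) = \left(-7\right) \left(- \frac{19}{6}\right) = \frac{133}{6}$)
$\left(2341 - 2290\right) B{\left(7 \right)} = \left(2341 - 2290\right) \frac{133}{6} = 51 \cdot \frac{133}{6} = \frac{2261}{2}$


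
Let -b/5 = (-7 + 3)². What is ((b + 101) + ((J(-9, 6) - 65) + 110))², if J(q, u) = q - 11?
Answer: 2116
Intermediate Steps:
J(q, u) = -11 + q
b = -80 (b = -5*(-7 + 3)² = -5*(-4)² = -5*16 = -80)
((b + 101) + ((J(-9, 6) - 65) + 110))² = ((-80 + 101) + (((-11 - 9) - 65) + 110))² = (21 + ((-20 - 65) + 110))² = (21 + (-85 + 110))² = (21 + 25)² = 46² = 2116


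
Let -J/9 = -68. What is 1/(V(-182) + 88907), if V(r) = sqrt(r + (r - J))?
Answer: 88907/7904455625 - 4*I*sqrt(61)/7904455625 ≈ 1.1248e-5 - 3.9523e-9*I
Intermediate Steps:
J = 612 (J = -9*(-68) = 612)
V(r) = sqrt(-612 + 2*r) (V(r) = sqrt(r + (r - 1*612)) = sqrt(r + (r - 612)) = sqrt(r + (-612 + r)) = sqrt(-612 + 2*r))
1/(V(-182) + 88907) = 1/(sqrt(-612 + 2*(-182)) + 88907) = 1/(sqrt(-612 - 364) + 88907) = 1/(sqrt(-976) + 88907) = 1/(4*I*sqrt(61) + 88907) = 1/(88907 + 4*I*sqrt(61))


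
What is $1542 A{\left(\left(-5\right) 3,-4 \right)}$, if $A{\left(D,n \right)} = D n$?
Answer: $92520$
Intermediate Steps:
$1542 A{\left(\left(-5\right) 3,-4 \right)} = 1542 \left(-5\right) 3 \left(-4\right) = 1542 \left(\left(-15\right) \left(-4\right)\right) = 1542 \cdot 60 = 92520$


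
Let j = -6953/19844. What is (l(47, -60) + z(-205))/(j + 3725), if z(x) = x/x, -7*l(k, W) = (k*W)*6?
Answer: 335899388/517383629 ≈ 0.64923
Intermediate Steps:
l(k, W) = -6*W*k/7 (l(k, W) = -k*W*6/7 = -W*k*6/7 = -6*W*k/7)
j = -6953/19844 (j = -6953*1/19844 = -6953/19844 ≈ -0.35038)
z(x) = 1
(l(47, -60) + z(-205))/(j + 3725) = (-6/7*(-60)*47 + 1)/(-6953/19844 + 3725) = (16920/7 + 1)/(73911947/19844) = (16927/7)*(19844/73911947) = 335899388/517383629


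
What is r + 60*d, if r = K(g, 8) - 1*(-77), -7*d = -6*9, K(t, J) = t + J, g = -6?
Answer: 3793/7 ≈ 541.86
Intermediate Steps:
K(t, J) = J + t
d = 54/7 (d = -(-6)*9/7 = -⅐*(-54) = 54/7 ≈ 7.7143)
r = 79 (r = (8 - 6) - 1*(-77) = 2 + 77 = 79)
r + 60*d = 79 + 60*(54/7) = 79 + 3240/7 = 3793/7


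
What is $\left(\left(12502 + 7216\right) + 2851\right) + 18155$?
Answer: $40724$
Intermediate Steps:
$\left(\left(12502 + 7216\right) + 2851\right) + 18155 = \left(19718 + 2851\right) + 18155 = 22569 + 18155 = 40724$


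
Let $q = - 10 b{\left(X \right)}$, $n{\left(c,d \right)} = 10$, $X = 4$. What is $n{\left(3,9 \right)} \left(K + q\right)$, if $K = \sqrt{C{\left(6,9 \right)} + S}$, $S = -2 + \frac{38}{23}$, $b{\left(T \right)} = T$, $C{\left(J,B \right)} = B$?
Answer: $-400 + \frac{10 \sqrt{4577}}{23} \approx -370.59$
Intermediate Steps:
$S = - \frac{8}{23}$ ($S = -2 + 38 \cdot \frac{1}{23} = -2 + \frac{38}{23} = - \frac{8}{23} \approx -0.34783$)
$K = \frac{\sqrt{4577}}{23}$ ($K = \sqrt{9 - \frac{8}{23}} = \sqrt{\frac{199}{23}} = \frac{\sqrt{4577}}{23} \approx 2.9415$)
$q = -40$ ($q = \left(-10\right) 4 = -40$)
$n{\left(3,9 \right)} \left(K + q\right) = 10 \left(\frac{\sqrt{4577}}{23} - 40\right) = 10 \left(-40 + \frac{\sqrt{4577}}{23}\right) = -400 + \frac{10 \sqrt{4577}}{23}$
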